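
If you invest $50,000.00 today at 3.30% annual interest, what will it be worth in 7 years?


Future value formula: FV = PV × (1 + r)^t
FV = $50,000.00 × (1 + 0.033)^7
FV = $50,000.00 × 1.25516913
FV = $62,758.46

FV = PV × (1 + r)^t = $62,758.46


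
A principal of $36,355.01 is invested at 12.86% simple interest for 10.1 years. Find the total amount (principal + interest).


Total amount formula: A = P(1 + rt) = P + P·r·t
Interest: I = P × r × t = $36,355.01 × 0.1286 × 10.1 = $47,220.07
A = P + I = $36,355.01 + $47,220.07 = $83,575.08

A = P + I = P(1 + rt) = $83,575.08


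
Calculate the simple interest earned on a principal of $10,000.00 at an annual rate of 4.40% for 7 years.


Simple interest formula: I = P × r × t
I = $10,000.00 × 0.044 × 7
I = $3,080.00

I = P × r × t = $3,080.00


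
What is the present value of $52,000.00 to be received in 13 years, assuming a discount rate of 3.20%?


Present value formula: PV = FV / (1 + r)^t
PV = $52,000.00 / (1 + 0.032)^13
PV = $52,000.00 / 1.5060385
PV = $34,527.67

PV = FV / (1 + r)^t = $34,527.67


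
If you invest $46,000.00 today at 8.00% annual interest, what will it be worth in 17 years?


Future value formula: FV = PV × (1 + r)^t
FV = $46,000.00 × (1 + 0.08)^17
FV = $46,000.00 × 3.700018
FV = $170,200.83

FV = PV × (1 + r)^t = $170,200.83


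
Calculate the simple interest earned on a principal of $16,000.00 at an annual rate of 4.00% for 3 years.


Simple interest formula: I = P × r × t
I = $16,000.00 × 0.04 × 3
I = $1,920.00

I = P × r × t = $1,920.00


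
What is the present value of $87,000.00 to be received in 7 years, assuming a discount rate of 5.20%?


Present value formula: PV = FV / (1 + r)^t
PV = $87,000.00 / (1 + 0.052)^7
PV = $87,000.00 / 1.4259693
PV = $61,011.13

PV = FV / (1 + r)^t = $61,011.13


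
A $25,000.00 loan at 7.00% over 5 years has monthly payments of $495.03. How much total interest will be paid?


Total paid over the life of the loan = PMT × n.
Total paid = $495.03 × 60 = $29,701.80
Total interest = total paid − principal = $29,701.80 − $25,000.00 = $4,701.80

Total interest = (PMT × n) - PV = $4,701.80


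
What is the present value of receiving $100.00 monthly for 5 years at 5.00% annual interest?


Present value of an ordinary annuity: PV = PMT × (1 − (1 + r)^(−n)) / r
Monthly rate r = 0.05/12 ≈ 0.00416667, n = 60
PV = $100.00 × (1 − (1 + 0.05/12)^(−60)) / (0.05/12)
PV = $100.00 × 52.990706
PV = $5,299.07

PV = PMT × (1-(1+r)^(-n))/r = $5,299.07


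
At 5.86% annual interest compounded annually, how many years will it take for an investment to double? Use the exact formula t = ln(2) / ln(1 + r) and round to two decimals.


Doubling condition: (1 + r)^t = 2
Take ln of both sides: t × ln(1 + r) = ln(2)
t = ln(2) / ln(1 + r)
t = 0.693147 / 0.056947
t = 12.17

t = ln(2) / ln(1 + r) = 12.17 years


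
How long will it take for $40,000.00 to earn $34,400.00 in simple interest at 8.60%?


Rearrange the simple interest formula for t:
I = P × r × t  ⇒  t = I / (P × r)
t = $34,400.00 / ($40,000.00 × 0.086)
t = 10

t = I/(P×r) = 10 years


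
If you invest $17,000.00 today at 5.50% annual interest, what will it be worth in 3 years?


Future value formula: FV = PV × (1 + r)^t
FV = $17,000.00 × (1 + 0.055)^3
FV = $17,000.00 × 1.174241
FV = $19,962.10

FV = PV × (1 + r)^t = $19,962.10


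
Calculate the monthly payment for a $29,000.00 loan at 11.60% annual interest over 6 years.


Loan payment formula: PMT = PV × r / (1 − (1 + r)^(−n))
Monthly rate r = 0.116/12 ≈ 0.00966667, n = 72 months
Denominator: 1 − (1 + 0.116/12)^(−72) = 0.499755
PMT = $29,000.00 × (0.116/12) / 0.499755
PMT = $560.94 per month

PMT = PV × r / (1-(1+r)^(-n)) = $560.94/month


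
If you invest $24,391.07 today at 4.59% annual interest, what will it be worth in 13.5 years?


Future value formula: FV = PV × (1 + r)^t
FV = $24,391.07 × (1 + 0.0459)^13.5
FV = $24,391.07 × 1.832809
FV = $44,704.17

FV = PV × (1 + r)^t = $44,704.17


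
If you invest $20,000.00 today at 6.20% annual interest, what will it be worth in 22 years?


Future value formula: FV = PV × (1 + r)^t
FV = $20,000.00 × (1 + 0.062)^22
FV = $20,000.00 × 3.756119
FV = $75,122.38

FV = PV × (1 + r)^t = $75,122.38


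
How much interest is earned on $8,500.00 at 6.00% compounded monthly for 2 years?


Compound interest earned = final amount − principal.
A = P(1 + r/n)^(nt) = $8,500.00 × (1 + 0.06/12)^(12 × 2) = $9,580.86
Interest = A − P = $9,580.86 − $8,500.00 = $1,080.86

Interest = A - P = $1,080.86


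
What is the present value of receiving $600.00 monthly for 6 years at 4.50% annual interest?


Present value of an ordinary annuity: PV = PMT × (1 − (1 + r)^(−n)) / r
Monthly rate r = 0.045/12 = 0.00375, n = 72
PV = $600.00 × (1 − (1 + 0.045/12)^(−72)) / (0.045/12)
PV = $600.00 × 62.995976
PV = $37,797.59

PV = PMT × (1-(1+r)^(-n))/r = $37,797.59


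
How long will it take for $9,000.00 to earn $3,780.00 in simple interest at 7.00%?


Rearrange the simple interest formula for t:
I = P × r × t  ⇒  t = I / (P × r)
t = $3,780.00 / ($9,000.00 × 0.07)
t = 6

t = I/(P×r) = 6 years


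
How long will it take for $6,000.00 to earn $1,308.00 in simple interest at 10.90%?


Rearrange the simple interest formula for t:
I = P × r × t  ⇒  t = I / (P × r)
t = $1,308.00 / ($6,000.00 × 0.109)
t = 2

t = I/(P×r) = 2 years


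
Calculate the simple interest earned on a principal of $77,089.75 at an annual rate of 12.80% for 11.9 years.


Simple interest formula: I = P × r × t
I = $77,089.75 × 0.128 × 11.9
I = $117,423.11

I = P × r × t = $117,423.11


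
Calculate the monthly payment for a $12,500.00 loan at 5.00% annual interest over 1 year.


Loan payment formula: PMT = PV × r / (1 − (1 + r)^(−n))
Monthly rate r = 0.05/12 ≈ 0.00416667, n = 12 months
Denominator: 1 − (1 + 0.05/12)^(−12) = 0.048672
PMT = $12,500.00 × (0.05/12) / 0.048672
PMT = $1,070.09 per month

PMT = PV × r / (1-(1+r)^(-n)) = $1,070.09/month


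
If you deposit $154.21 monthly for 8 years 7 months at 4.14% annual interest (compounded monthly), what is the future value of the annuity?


Future value of an ordinary annuity: FV = PMT × ((1 + r)^n − 1) / r
Monthly rate r = 0.0414/12 = 0.00345, n = 103
FV = $154.21 × ((1 + 0.0414/12)^103 − 1) / (0.0414/12)
FV = $154.21 × 123.422508
FV = $19,032.98

FV = PMT × ((1+r)^n - 1)/r = $19,032.98


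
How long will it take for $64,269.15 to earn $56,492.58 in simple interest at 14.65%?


Rearrange the simple interest formula for t:
I = P × r × t  ⇒  t = I / (P × r)
t = $56,492.58 / ($64,269.15 × 0.1465)
t = 6

t = I/(P×r) = 6 years


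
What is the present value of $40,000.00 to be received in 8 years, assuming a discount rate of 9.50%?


Present value formula: PV = FV / (1 + r)^t
PV = $40,000.00 / (1 + 0.095)^8
PV = $40,000.00 / 2.066869
PV = $19,352.94

PV = FV / (1 + r)^t = $19,352.94


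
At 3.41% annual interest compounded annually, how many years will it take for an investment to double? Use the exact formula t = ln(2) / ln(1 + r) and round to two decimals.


Doubling condition: (1 + r)^t = 2
Take ln of both sides: t × ln(1 + r) = ln(2)
t = ln(2) / ln(1 + r)
t = 0.693147 / 0.033531
t = 20.67

t = ln(2) / ln(1 + r) = 20.67 years


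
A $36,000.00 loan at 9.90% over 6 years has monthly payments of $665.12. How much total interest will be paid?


Total paid over the life of the loan = PMT × n.
Total paid = $665.12 × 72 = $47,888.64
Total interest = total paid − principal = $47,888.64 − $36,000.00 = $11,888.64

Total interest = (PMT × n) - PV = $11,888.64


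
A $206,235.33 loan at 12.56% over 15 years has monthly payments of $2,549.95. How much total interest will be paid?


Total paid over the life of the loan = PMT × n.
Total paid = $2,549.95 × 180 = $458,991.00
Total interest = total paid − principal = $458,991.00 − $206,235.33 = $252,755.67

Total interest = (PMT × n) - PV = $252,755.67


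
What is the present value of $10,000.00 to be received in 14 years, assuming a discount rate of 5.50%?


Present value formula: PV = FV / (1 + r)^t
PV = $10,000.00 / (1 + 0.055)^14
PV = $10,000.00 / 2.116091
PV = $4,725.69

PV = FV / (1 + r)^t = $4,725.69


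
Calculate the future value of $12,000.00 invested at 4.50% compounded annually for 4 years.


Compound interest formula: A = P(1 + r/n)^(nt)
A = $12,000.00 × (1 + 0.045/1)^(1 × 4)
Growth factor: (1 + 0.045/1)^4 = 1.1925186
A = $12,000.00 × 1.1925186
A = $14,310.22

A = P(1 + r/n)^(nt) = $14,310.22


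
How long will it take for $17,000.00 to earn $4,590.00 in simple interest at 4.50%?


Rearrange the simple interest formula for t:
I = P × r × t  ⇒  t = I / (P × r)
t = $4,590.00 / ($17,000.00 × 0.045)
t = 6

t = I/(P×r) = 6 years


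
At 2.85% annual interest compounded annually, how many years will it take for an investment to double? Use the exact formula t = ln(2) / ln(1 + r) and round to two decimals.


Doubling condition: (1 + r)^t = 2
Take ln of both sides: t × ln(1 + r) = ln(2)
t = ln(2) / ln(1 + r)
t = 0.693147 / 0.028101
t = 24.67

t = ln(2) / ln(1 + r) = 24.67 years


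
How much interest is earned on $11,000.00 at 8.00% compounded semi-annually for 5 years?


Compound interest earned = final amount − principal.
A = P(1 + r/n)^(nt) = $11,000.00 × (1 + 0.08/2)^(2 × 5) = $16,282.69
Interest = A − P = $16,282.69 − $11,000.00 = $5,282.69

Interest = A - P = $5,282.69


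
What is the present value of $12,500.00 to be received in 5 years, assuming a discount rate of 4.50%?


Present value formula: PV = FV / (1 + r)^t
PV = $12,500.00 / (1 + 0.045)^5
PV = $12,500.00 / 1.246182
PV = $10,030.64

PV = FV / (1 + r)^t = $10,030.64


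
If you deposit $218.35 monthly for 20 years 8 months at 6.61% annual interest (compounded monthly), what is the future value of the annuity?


Future value of an ordinary annuity: FV = PMT × ((1 + r)^n − 1) / r
Monthly rate r = 0.0661/12 ≈ 0.00550833, n = 248
FV = $218.35 × ((1 + 0.0661/12)^248 − 1) / (0.0661/12)
FV = $218.35 × 527.425480
FV = $115,163.35

FV = PMT × ((1+r)^n - 1)/r = $115,163.35


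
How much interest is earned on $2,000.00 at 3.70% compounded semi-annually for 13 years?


Compound interest earned = final amount − principal.
A = P(1 + r/n)^(nt) = $2,000.00 × (1 + 0.037/2)^(2 × 13) = $3,221.19
Interest = A − P = $3,221.19 − $2,000.00 = $1,221.19

Interest = A - P = $1,221.19


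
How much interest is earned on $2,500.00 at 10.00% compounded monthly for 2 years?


Compound interest earned = final amount − principal.
A = P(1 + r/n)^(nt) = $2,500.00 × (1 + 0.1/12)^(12 × 2) = $3,050.98
Interest = A − P = $3,050.98 − $2,500.00 = $550.98

Interest = A - P = $550.98


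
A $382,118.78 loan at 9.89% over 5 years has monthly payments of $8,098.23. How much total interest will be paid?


Total paid over the life of the loan = PMT × n.
Total paid = $8,098.23 × 60 = $485,893.80
Total interest = total paid − principal = $485,893.80 − $382,118.78 = $103,775.02

Total interest = (PMT × n) - PV = $103,775.02


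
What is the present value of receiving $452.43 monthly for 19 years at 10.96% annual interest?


Present value of an ordinary annuity: PV = PMT × (1 − (1 + r)^(−n)) / r
Monthly rate r = 0.1096/12 ≈ 0.00913333, n = 228
PV = $452.43 × (1 − (1 + 0.1096/12)^(−228)) / (0.1096/12)
PV = $452.43 × 95.713757
PV = $43,303.78

PV = PMT × (1-(1+r)^(-n))/r = $43,303.78


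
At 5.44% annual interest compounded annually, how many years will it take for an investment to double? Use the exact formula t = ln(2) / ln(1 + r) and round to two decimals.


Doubling condition: (1 + r)^t = 2
Take ln of both sides: t × ln(1 + r) = ln(2)
t = ln(2) / ln(1 + r)
t = 0.693147 / 0.052972
t = 13.09

t = ln(2) / ln(1 + r) = 13.09 years


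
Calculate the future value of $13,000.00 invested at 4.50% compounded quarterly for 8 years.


Compound interest formula: A = P(1 + r/n)^(nt)
A = $13,000.00 × (1 + 0.045/4)^(4 × 8)
Growth factor: (1 + 0.045/4)^32 = 1.4304514
A = $13,000.00 × 1.4304514
A = $18,595.87

A = P(1 + r/n)^(nt) = $18,595.87


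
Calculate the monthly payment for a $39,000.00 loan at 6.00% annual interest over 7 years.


Loan payment formula: PMT = PV × r / (1 − (1 + r)^(−n))
Monthly rate r = 0.06/12 = 0.005, n = 84 months
Denominator: 1 − (1 + 0.06/12)^(−84) = 0.342265
PMT = $39,000.00 × (0.06/12) / 0.342265
PMT = $569.73 per month

PMT = PV × r / (1-(1+r)^(-n)) = $569.73/month


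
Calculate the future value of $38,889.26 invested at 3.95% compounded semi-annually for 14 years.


Compound interest formula: A = P(1 + r/n)^(nt)
A = $38,889.26 × (1 + 0.0395/2)^(2 × 14)
Growth factor: (1 + 0.0395/2)^28 = 1.7291155
A = $38,889.26 × 1.7291155
A = $67,244.02

A = P(1 + r/n)^(nt) = $67,244.02


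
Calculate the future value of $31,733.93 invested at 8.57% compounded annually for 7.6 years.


Compound interest formula: A = P(1 + r/n)^(nt)
A = $31,733.93 × (1 + 0.0857/1)^(1 × 7.6)
Growth factor: (1 + 0.0857/1)^7.6 = 1.868077
A = $31,733.93 × 1.868077
A = $59,281.42

A = P(1 + r/n)^(nt) = $59,281.42


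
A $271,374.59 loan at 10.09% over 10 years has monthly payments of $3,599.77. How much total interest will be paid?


Total paid over the life of the loan = PMT × n.
Total paid = $3,599.77 × 120 = $431,972.40
Total interest = total paid − principal = $431,972.40 − $271,374.59 = $160,597.81

Total interest = (PMT × n) - PV = $160,597.81


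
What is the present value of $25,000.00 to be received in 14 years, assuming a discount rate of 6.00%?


Present value formula: PV = FV / (1 + r)^t
PV = $25,000.00 / (1 + 0.06)^14
PV = $25,000.00 / 2.260904
PV = $11,057.52

PV = FV / (1 + r)^t = $11,057.52


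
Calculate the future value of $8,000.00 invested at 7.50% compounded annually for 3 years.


Compound interest formula: A = P(1 + r/n)^(nt)
A = $8,000.00 × (1 + 0.075/1)^(1 × 3)
Growth factor: (1 + 0.075/1)^3 = 1.24229687
A = $8,000.00 × 1.24229687
A = $9,938.37

A = P(1 + r/n)^(nt) = $9,938.37


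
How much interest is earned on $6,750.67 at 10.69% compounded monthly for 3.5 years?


Compound interest earned = final amount − principal.
A = P(1 + r/n)^(nt) = $6,750.67 × (1 + 0.1069/12)^(12 × 3.5) = $9,797.58
Interest = A − P = $9,797.58 − $6,750.67 = $3,046.91

Interest = A - P = $3,046.91


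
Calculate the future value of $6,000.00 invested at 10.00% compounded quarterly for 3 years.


Compound interest formula: A = P(1 + r/n)^(nt)
A = $6,000.00 × (1 + 0.1/4)^(4 × 3)
Growth factor: (1 + 0.1/4)^12 = 1.344889
A = $6,000.00 × 1.344889
A = $8,069.33

A = P(1 + r/n)^(nt) = $8,069.33


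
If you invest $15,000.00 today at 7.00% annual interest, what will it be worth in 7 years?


Future value formula: FV = PV × (1 + r)^t
FV = $15,000.00 × (1 + 0.07)^7
FV = $15,000.00 × 1.6057815
FV = $24,086.72

FV = PV × (1 + r)^t = $24,086.72


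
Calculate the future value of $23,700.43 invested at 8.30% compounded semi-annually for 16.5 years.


Compound interest formula: A = P(1 + r/n)^(nt)
A = $23,700.43 × (1 + 0.083/2)^(2 × 16.5)
Growth factor: (1 + 0.083/2)^33 = 3.8260977
A = $23,700.43 × 3.8260977
A = $90,680.16

A = P(1 + r/n)^(nt) = $90,680.16


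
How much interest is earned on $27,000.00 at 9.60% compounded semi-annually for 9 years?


Compound interest earned = final amount − principal.
A = P(1 + r/n)^(nt) = $27,000.00 × (1 + 0.096/2)^(2 × 9) = $62,786.58
Interest = A − P = $62,786.58 − $27,000.00 = $35,786.58

Interest = A - P = $35,786.58


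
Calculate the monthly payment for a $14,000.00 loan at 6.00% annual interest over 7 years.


Loan payment formula: PMT = PV × r / (1 − (1 + r)^(−n))
Monthly rate r = 0.06/12 = 0.005, n = 84 months
Denominator: 1 − (1 + 0.06/12)^(−84) = 0.342265
PMT = $14,000.00 × (0.06/12) / 0.342265
PMT = $204.52 per month

PMT = PV × r / (1-(1+r)^(-n)) = $204.52/month


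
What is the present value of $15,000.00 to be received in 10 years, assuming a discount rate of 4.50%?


Present value formula: PV = FV / (1 + r)^t
PV = $15,000.00 / (1 + 0.045)^10
PV = $15,000.00 / 1.552969
PV = $9,658.92

PV = FV / (1 + r)^t = $9,658.92


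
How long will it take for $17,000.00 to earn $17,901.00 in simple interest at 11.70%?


Rearrange the simple interest formula for t:
I = P × r × t  ⇒  t = I / (P × r)
t = $17,901.00 / ($17,000.00 × 0.117)
t = 9

t = I/(P×r) = 9 years


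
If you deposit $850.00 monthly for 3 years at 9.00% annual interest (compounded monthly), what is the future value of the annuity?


Future value of an ordinary annuity: FV = PMT × ((1 + r)^n − 1) / r
Monthly rate r = 0.09/12 = 0.0075, n = 36
FV = $850.00 × ((1 + 0.09/12)^36 − 1) / (0.09/12)
FV = $850.00 × 41.152716
FV = $34,979.81

FV = PMT × ((1+r)^n - 1)/r = $34,979.81


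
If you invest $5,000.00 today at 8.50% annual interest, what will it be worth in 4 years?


Future value formula: FV = PV × (1 + r)^t
FV = $5,000.00 × (1 + 0.085)^4
FV = $5,000.00 × 1.3858587
FV = $6,929.29

FV = PV × (1 + r)^t = $6,929.29


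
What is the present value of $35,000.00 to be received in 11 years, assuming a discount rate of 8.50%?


Present value formula: PV = FV / (1 + r)^t
PV = $35,000.00 / (1 + 0.085)^11
PV = $35,000.00 / 2.453167
PV = $14,267.27

PV = FV / (1 + r)^t = $14,267.27


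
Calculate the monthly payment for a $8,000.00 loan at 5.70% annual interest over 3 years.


Loan payment formula: PMT = PV × r / (1 − (1 + r)^(−n))
Monthly rate r = 0.057/12 = 0.00475, n = 36 months
Denominator: 1 − (1 + 0.057/12)^(−36) = 0.156837
PMT = $8,000.00 × (0.057/12) / 0.156837
PMT = $242.29 per month

PMT = PV × r / (1-(1+r)^(-n)) = $242.29/month


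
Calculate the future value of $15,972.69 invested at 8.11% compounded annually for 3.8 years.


Compound interest formula: A = P(1 + r/n)^(nt)
A = $15,972.69 × (1 + 0.0811/1)^(1 × 3.8)
Growth factor: (1 + 0.0811/1)^3.8 = 1.344901
A = $15,972.69 × 1.344901
A = $21,481.69

A = P(1 + r/n)^(nt) = $21,481.69


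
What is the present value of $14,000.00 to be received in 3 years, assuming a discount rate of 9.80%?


Present value formula: PV = FV / (1 + r)^t
PV = $14,000.00 / (1 + 0.098)^3
PV = $14,000.00 / 1.323753
PV = $10,575.99

PV = FV / (1 + r)^t = $10,575.99


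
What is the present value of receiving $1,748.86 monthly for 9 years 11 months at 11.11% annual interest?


Present value of an ordinary annuity: PV = PMT × (1 − (1 + r)^(−n)) / r
Monthly rate r = 0.1111/12 ≈ 0.00925833, n = 119
PV = $1,748.86 × (1 − (1 + 0.1111/12)^(−119)) / (0.1111/12)
PV = $1,748.86 × 71.937304
PV = $125,808.27

PV = PMT × (1-(1+r)^(-n))/r = $125,808.27


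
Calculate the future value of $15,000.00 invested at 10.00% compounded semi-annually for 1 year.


Compound interest formula: A = P(1 + r/n)^(nt)
A = $15,000.00 × (1 + 0.1/2)^(2 × 1)
Growth factor: (1 + 0.1/2)^2 = 1.102500
A = $15,000.00 × 1.102500
A = $16,537.50

A = P(1 + r/n)^(nt) = $16,537.50


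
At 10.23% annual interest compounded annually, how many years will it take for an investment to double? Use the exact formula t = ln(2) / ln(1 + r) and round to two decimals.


Doubling condition: (1 + r)^t = 2
Take ln of both sides: t × ln(1 + r) = ln(2)
t = ln(2) / ln(1 + r)
t = 0.693147 / 0.097399
t = 7.12

t = ln(2) / ln(1 + r) = 7.12 years


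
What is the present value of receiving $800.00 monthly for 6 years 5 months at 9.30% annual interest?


Present value of an ordinary annuity: PV = PMT × (1 − (1 + r)^(−n)) / r
Monthly rate r = 0.093/12 = 0.00775, n = 77
PV = $800.00 × (1 − (1 + 0.093/12)^(−77)) / (0.093/12)
PV = $800.00 × 57.823703
PV = $46,258.96

PV = PMT × (1-(1+r)^(-n))/r = $46,258.96


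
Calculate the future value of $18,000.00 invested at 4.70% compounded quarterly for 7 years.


Compound interest formula: A = P(1 + r/n)^(nt)
A = $18,000.00 × (1 + 0.047/4)^(4 × 7)
Growth factor: (1 + 0.047/4)^28 = 1.3869154
A = $18,000.00 × 1.3869154
A = $24,964.48

A = P(1 + r/n)^(nt) = $24,964.48


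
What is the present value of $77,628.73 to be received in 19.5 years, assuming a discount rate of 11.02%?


Present value formula: PV = FV / (1 + r)^t
PV = $77,628.73 / (1 + 0.1102)^19.5
PV = $77,628.73 / 7.679339
PV = $10,108.78

PV = FV / (1 + r)^t = $10,108.78


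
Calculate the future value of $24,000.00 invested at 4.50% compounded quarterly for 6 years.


Compound interest formula: A = P(1 + r/n)^(nt)
A = $24,000.00 × (1 + 0.045/4)^(4 × 6)
Growth factor: (1 + 0.045/4)^24 = 1.3079912
A = $24,000.00 × 1.3079912
A = $31,391.79

A = P(1 + r/n)^(nt) = $31,391.79


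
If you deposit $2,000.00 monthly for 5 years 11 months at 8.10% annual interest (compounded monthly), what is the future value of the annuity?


Future value of an ordinary annuity: FV = PMT × ((1 + r)^n − 1) / r
Monthly rate r = 0.081/12 = 0.00675, n = 71
FV = $2,000.00 × ((1 + 0.081/12)^71 − 1) / (0.081/12)
FV = $2,000.00 × 90.705866
FV = $181,411.73

FV = PMT × ((1+r)^n - 1)/r = $181,411.73


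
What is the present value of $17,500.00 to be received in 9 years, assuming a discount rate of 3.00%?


Present value formula: PV = FV / (1 + r)^t
PV = $17,500.00 / (1 + 0.03)^9
PV = $17,500.00 / 1.304773
PV = $13,412.29

PV = FV / (1 + r)^t = $13,412.29


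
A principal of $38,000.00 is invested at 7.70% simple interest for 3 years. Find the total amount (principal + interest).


Total amount formula: A = P(1 + rt) = P + P·r·t
Interest: I = P × r × t = $38,000.00 × 0.077 × 3 = $8,778.00
A = P + I = $38,000.00 + $8,778.00 = $46,778.00

A = P + I = P(1 + rt) = $46,778.00


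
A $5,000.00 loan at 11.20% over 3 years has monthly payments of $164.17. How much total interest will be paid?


Total paid over the life of the loan = PMT × n.
Total paid = $164.17 × 36 = $5,910.12
Total interest = total paid − principal = $5,910.12 − $5,000.00 = $910.12

Total interest = (PMT × n) - PV = $910.12


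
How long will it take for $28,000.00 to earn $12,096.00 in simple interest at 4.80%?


Rearrange the simple interest formula for t:
I = P × r × t  ⇒  t = I / (P × r)
t = $12,096.00 / ($28,000.00 × 0.048)
t = 9

t = I/(P×r) = 9 years


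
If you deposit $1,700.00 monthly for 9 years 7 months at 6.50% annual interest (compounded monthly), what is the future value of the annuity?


Future value of an ordinary annuity: FV = PMT × ((1 + r)^n − 1) / r
Monthly rate r = 0.065/12 ≈ 0.00541667, n = 115
FV = $1,700.00 × ((1 + 0.065/12)^115 − 1) / (0.065/12)
FV = $1,700.00 × 158.995658
FV = $270,292.62

FV = PMT × ((1+r)^n - 1)/r = $270,292.62


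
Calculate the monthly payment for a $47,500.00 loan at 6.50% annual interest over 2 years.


Loan payment formula: PMT = PV × r / (1 − (1 + r)^(−n))
Monthly rate r = 0.065/12 ≈ 0.00541667, n = 24 months
Denominator: 1 − (1 + 0.065/12)^(−24) = 0.1215965
PMT = $47,500.00 × (0.065/12) / 0.1215965
PMT = $2,115.95 per month

PMT = PV × r / (1-(1+r)^(-n)) = $2,115.95/month


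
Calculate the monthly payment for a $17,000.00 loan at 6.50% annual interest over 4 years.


Loan payment formula: PMT = PV × r / (1 − (1 + r)^(−n))
Monthly rate r = 0.065/12 ≈ 0.00541667, n = 48 months
Denominator: 1 − (1 + 0.065/12)^(−48) = 0.228407
PMT = $17,000.00 × (0.065/12) / 0.228407
PMT = $403.15 per month

PMT = PV × r / (1-(1+r)^(-n)) = $403.15/month


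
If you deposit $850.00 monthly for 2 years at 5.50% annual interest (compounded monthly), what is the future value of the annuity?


Future value of an ordinary annuity: FV = PMT × ((1 + r)^n − 1) / r
Monthly rate r = 0.055/12 ≈ 0.00458333, n = 24
FV = $850.00 × ((1 + 0.055/12)^24 − 1) / (0.055/12)
FV = $850.00 × 25.308560
FV = $21,512.28

FV = PMT × ((1+r)^n - 1)/r = $21,512.28


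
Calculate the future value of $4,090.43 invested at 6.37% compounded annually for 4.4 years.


Compound interest formula: A = P(1 + r/n)^(nt)
A = $4,090.43 × (1 + 0.0637/1)^(1 × 4.4)
Growth factor: (1 + 0.0637/1)^4.4 = 1.31221289
A = $4,090.43 × 1.31221289
A = $5,367.51

A = P(1 + r/n)^(nt) = $5,367.51


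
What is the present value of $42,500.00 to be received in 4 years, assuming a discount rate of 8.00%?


Present value formula: PV = FV / (1 + r)^t
PV = $42,500.00 / (1 + 0.08)^4
PV = $42,500.00 / 1.360489
PV = $31,238.77

PV = FV / (1 + r)^t = $31,238.77


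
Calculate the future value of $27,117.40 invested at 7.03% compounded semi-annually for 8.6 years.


Compound interest formula: A = P(1 + r/n)^(nt)
A = $27,117.40 × (1 + 0.0703/2)^(2 × 8.6)
Growth factor: (1 + 0.0703/2)^17.2 = 1.811576
A = $27,117.40 × 1.811576
A = $49,125.23

A = P(1 + r/n)^(nt) = $49,125.23


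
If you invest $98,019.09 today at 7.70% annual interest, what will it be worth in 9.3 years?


Future value formula: FV = PV × (1 + r)^t
FV = $98,019.09 × (1 + 0.077)^9.3
FV = $98,019.09 × 1.9934532
FV = $195,396.47

FV = PV × (1 + r)^t = $195,396.47


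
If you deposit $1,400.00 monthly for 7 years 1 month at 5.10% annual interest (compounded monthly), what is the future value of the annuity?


Future value of an ordinary annuity: FV = PMT × ((1 + r)^n − 1) / r
Monthly rate r = 0.051/12 = 0.00425, n = 85
FV = $1,400.00 × ((1 + 0.051/12)^85 − 1) / (0.051/12)
FV = $1,400.00 × 102.123305
FV = $142,972.63

FV = PMT × ((1+r)^n - 1)/r = $142,972.63


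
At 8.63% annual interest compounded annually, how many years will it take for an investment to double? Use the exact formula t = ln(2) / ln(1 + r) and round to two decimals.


Doubling condition: (1 + r)^t = 2
Take ln of both sides: t × ln(1 + r) = ln(2)
t = ln(2) / ln(1 + r)
t = 0.693147 / 0.082777
t = 8.37

t = ln(2) / ln(1 + r) = 8.37 years


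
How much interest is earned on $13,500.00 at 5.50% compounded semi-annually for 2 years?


Compound interest earned = final amount − principal.
A = P(1 + r/n)^(nt) = $13,500.00 × (1 + 0.055/2)^(2 × 2) = $15,047.39
Interest = A − P = $15,047.39 − $13,500.00 = $1,547.39

Interest = A - P = $1,547.39


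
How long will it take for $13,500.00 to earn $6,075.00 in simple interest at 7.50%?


Rearrange the simple interest formula for t:
I = P × r × t  ⇒  t = I / (P × r)
t = $6,075.00 / ($13,500.00 × 0.075)
t = 6

t = I/(P×r) = 6 years


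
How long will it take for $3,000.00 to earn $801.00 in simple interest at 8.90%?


Rearrange the simple interest formula for t:
I = P × r × t  ⇒  t = I / (P × r)
t = $801.00 / ($3,000.00 × 0.089)
t = 3

t = I/(P×r) = 3 years


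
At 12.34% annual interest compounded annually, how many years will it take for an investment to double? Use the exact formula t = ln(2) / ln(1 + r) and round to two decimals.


Doubling condition: (1 + r)^t = 2
Take ln of both sides: t × ln(1 + r) = ln(2)
t = ln(2) / ln(1 + r)
t = 0.693147 / 0.116360
t = 5.96

t = ln(2) / ln(1 + r) = 5.96 years


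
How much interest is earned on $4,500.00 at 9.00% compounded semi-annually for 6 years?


Compound interest earned = final amount − principal.
A = P(1 + r/n)^(nt) = $4,500.00 × (1 + 0.09/2)^(2 × 6) = $7,631.47
Interest = A − P = $7,631.47 − $4,500.00 = $3,131.47

Interest = A - P = $3,131.47


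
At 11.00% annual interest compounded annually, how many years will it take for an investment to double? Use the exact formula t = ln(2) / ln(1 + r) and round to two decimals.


Doubling condition: (1 + r)^t = 2
Take ln of both sides: t × ln(1 + r) = ln(2)
t = ln(2) / ln(1 + r)
t = 0.693147 / 0.104360
t = 6.64

t = ln(2) / ln(1 + r) = 6.64 years


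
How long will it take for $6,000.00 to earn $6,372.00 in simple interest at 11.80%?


Rearrange the simple interest formula for t:
I = P × r × t  ⇒  t = I / (P × r)
t = $6,372.00 / ($6,000.00 × 0.118)
t = 9

t = I/(P×r) = 9 years


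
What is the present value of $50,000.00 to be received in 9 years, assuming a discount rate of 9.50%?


Present value formula: PV = FV / (1 + r)^t
PV = $50,000.00 / (1 + 0.095)^9
PV = $50,000.00 / 2.263222
PV = $22,092.40

PV = FV / (1 + r)^t = $22,092.40


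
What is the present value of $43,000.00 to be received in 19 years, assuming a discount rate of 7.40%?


Present value formula: PV = FV / (1 + r)^t
PV = $43,000.00 / (1 + 0.074)^19
PV = $43,000.00 / 3.882231
PV = $11,076.11

PV = FV / (1 + r)^t = $11,076.11


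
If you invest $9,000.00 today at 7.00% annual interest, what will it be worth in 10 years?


Future value formula: FV = PV × (1 + r)^t
FV = $9,000.00 × (1 + 0.07)^10
FV = $9,000.00 × 1.967151
FV = $17,704.36

FV = PV × (1 + r)^t = $17,704.36


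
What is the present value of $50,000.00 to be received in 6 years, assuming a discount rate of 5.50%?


Present value formula: PV = FV / (1 + r)^t
PV = $50,000.00 / (1 + 0.055)^6
PV = $50,000.00 / 1.378843
PV = $36,262.29

PV = FV / (1 + r)^t = $36,262.29


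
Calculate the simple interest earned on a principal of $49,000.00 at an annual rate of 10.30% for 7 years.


Simple interest formula: I = P × r × t
I = $49,000.00 × 0.103 × 7
I = $35,329.00

I = P × r × t = $35,329.00


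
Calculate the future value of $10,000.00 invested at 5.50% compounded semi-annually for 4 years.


Compound interest formula: A = P(1 + r/n)^(nt)
A = $10,000.00 × (1 + 0.055/2)^(2 × 4)
Growth factor: (1 + 0.055/2)^8 = 1.242381
A = $10,000.00 × 1.242381
A = $12,423.81

A = P(1 + r/n)^(nt) = $12,423.81


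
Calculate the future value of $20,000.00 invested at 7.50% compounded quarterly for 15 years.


Compound interest formula: A = P(1 + r/n)^(nt)
A = $20,000.00 × (1 + 0.075/4)^(4 × 15)
Growth factor: (1 + 0.075/4)^60 = 3.048297
A = $20,000.00 × 3.048297
A = $60,965.94

A = P(1 + r/n)^(nt) = $60,965.94


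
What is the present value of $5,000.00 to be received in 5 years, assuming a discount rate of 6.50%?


Present value formula: PV = FV / (1 + r)^t
PV = $5,000.00 / (1 + 0.065)^5
PV = $5,000.00 / 1.370087
PV = $3,649.40

PV = FV / (1 + r)^t = $3,649.40


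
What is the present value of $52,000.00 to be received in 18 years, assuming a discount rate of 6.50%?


Present value formula: PV = FV / (1 + r)^t
PV = $52,000.00 / (1 + 0.065)^18
PV = $52,000.00 / 3.1066544
PV = $16,738.26

PV = FV / (1 + r)^t = $16,738.26


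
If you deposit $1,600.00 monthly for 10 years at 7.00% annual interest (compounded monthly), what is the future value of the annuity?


Future value of an ordinary annuity: FV = PMT × ((1 + r)^n − 1) / r
Monthly rate r = 0.07/12 ≈ 0.00583333, n = 120
FV = $1,600.00 × ((1 + 0.07/12)^120 − 1) / (0.07/12)
FV = $1,600.00 × 173.084807
FV = $276,935.69

FV = PMT × ((1+r)^n - 1)/r = $276,935.69


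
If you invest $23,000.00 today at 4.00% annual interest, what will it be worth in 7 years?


Future value formula: FV = PV × (1 + r)^t
FV = $23,000.00 × (1 + 0.04)^7
FV = $23,000.00 × 1.3159318
FV = $30,266.43

FV = PV × (1 + r)^t = $30,266.43


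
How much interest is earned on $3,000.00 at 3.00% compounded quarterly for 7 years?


Compound interest earned = final amount − principal.
A = P(1 + r/n)^(nt) = $3,000.00 × (1 + 0.03/4)^(4 × 7) = $3,698.14
Interest = A − P = $3,698.14 − $3,000.00 = $698.14

Interest = A - P = $698.14


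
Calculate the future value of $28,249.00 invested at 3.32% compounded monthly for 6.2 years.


Compound interest formula: A = P(1 + r/n)^(nt)
A = $28,249.00 × (1 + 0.0332/12)^(12 × 6.2)
Growth factor: (1 + 0.0332/12)^74.4 = 1.2282075
A = $28,249.00 × 1.2282075
A = $34,695.63

A = P(1 + r/n)^(nt) = $34,695.63


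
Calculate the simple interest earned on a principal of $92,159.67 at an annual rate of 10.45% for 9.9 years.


Simple interest formula: I = P × r × t
I = $92,159.67 × 0.1045 × 9.9
I = $95,343.79

I = P × r × t = $95,343.79


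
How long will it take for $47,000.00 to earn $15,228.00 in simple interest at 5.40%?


Rearrange the simple interest formula for t:
I = P × r × t  ⇒  t = I / (P × r)
t = $15,228.00 / ($47,000.00 × 0.054)
t = 6

t = I/(P×r) = 6 years


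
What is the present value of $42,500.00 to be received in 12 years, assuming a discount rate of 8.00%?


Present value formula: PV = FV / (1 + r)^t
PV = $42,500.00 / (1 + 0.08)^12
PV = $42,500.00 / 2.5181701
PV = $16,877.33

PV = FV / (1 + r)^t = $16,877.33


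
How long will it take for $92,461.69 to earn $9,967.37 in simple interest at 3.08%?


Rearrange the simple interest formula for t:
I = P × r × t  ⇒  t = I / (P × r)
t = $9,967.37 / ($92,461.69 × 0.0308)
t = 3.5

t = I/(P×r) = 3.5 years


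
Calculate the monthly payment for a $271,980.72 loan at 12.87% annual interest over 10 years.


Loan payment formula: PMT = PV × r / (1 − (1 + r)^(−n))
Monthly rate r = 0.1287/12 = 0.010725, n = 120 months
Denominator: 1 − (1 + 0.1287/12)^(−120) = 0.7220037
PMT = $271,980.72 × (0.1287/12) / 0.7220037
PMT = $4,040.14 per month

PMT = PV × r / (1-(1+r)^(-n)) = $4,040.14/month


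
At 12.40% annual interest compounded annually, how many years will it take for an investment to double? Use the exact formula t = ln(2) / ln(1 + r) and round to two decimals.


Doubling condition: (1 + r)^t = 2
Take ln of both sides: t × ln(1 + r) = ln(2)
t = ln(2) / ln(1 + r)
t = 0.693147 / 0.116894
t = 5.93

t = ln(2) / ln(1 + r) = 5.93 years


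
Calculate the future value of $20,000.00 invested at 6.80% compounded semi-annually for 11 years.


Compound interest formula: A = P(1 + r/n)^(nt)
A = $20,000.00 × (1 + 0.068/2)^(2 × 11)
Growth factor: (1 + 0.068/2)^22 = 2.086661
A = $20,000.00 × 2.086661
A = $41,733.22

A = P(1 + r/n)^(nt) = $41,733.22


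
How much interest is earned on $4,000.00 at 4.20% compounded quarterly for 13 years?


Compound interest earned = final amount − principal.
A = P(1 + r/n)^(nt) = $4,000.00 × (1 + 0.042/4)^(4 × 13) = $6,885.71
Interest = A − P = $6,885.71 − $4,000.00 = $2,885.71

Interest = A - P = $2,885.71


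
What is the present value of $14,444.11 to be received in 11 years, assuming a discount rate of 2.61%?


Present value formula: PV = FV / (1 + r)^t
PV = $14,444.11 / (1 + 0.0261)^11
PV = $14,444.11 / 1.327659
PV = $10,879.38

PV = FV / (1 + r)^t = $10,879.38


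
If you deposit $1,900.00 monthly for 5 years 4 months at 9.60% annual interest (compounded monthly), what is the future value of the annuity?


Future value of an ordinary annuity: FV = PMT × ((1 + r)^n − 1) / r
Monthly rate r = 0.096/12 = 0.008, n = 64
FV = $1,900.00 × ((1 + 0.096/12)^64 − 1) / (0.096/12)
FV = $1,900.00 × 83.153668
FV = $157,991.97

FV = PMT × ((1+r)^n - 1)/r = $157,991.97


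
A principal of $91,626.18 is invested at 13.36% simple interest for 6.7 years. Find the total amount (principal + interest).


Total amount formula: A = P(1 + rt) = P + P·r·t
Interest: I = P × r × t = $91,626.18 × 0.1336 × 6.7 = $82,016.43
A = P + I = $91,626.18 + $82,016.43 = $173,642.61

A = P + I = P(1 + rt) = $173,642.61


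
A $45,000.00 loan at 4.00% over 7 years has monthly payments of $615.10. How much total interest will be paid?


Total paid over the life of the loan = PMT × n.
Total paid = $615.10 × 84 = $51,668.40
Total interest = total paid − principal = $51,668.40 − $45,000.00 = $6,668.40

Total interest = (PMT × n) - PV = $6,668.40


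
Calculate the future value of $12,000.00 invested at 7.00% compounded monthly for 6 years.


Compound interest formula: A = P(1 + r/n)^(nt)
A = $12,000.00 × (1 + 0.07/12)^(12 × 6)
Growth factor: (1 + 0.07/12)^72 = 1.520106
A = $12,000.00 × 1.520106
A = $18,241.27

A = P(1 + r/n)^(nt) = $18,241.27


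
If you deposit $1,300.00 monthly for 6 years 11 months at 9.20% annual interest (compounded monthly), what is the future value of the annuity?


Future value of an ordinary annuity: FV = PMT × ((1 + r)^n − 1) / r
Monthly rate r = 0.092/12 ≈ 0.00766667, n = 83
FV = $1,300.00 × ((1 + 0.092/12)^83 − 1) / (0.092/12)
FV = $1,300.00 × 115.429529
FV = $150,058.39

FV = PMT × ((1+r)^n - 1)/r = $150,058.39


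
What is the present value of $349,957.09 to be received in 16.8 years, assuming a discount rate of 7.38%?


Present value formula: PV = FV / (1 + r)^t
PV = $349,957.09 / (1 + 0.0738)^16.8
PV = $349,957.09 / 3.307601
PV = $105,803.90

PV = FV / (1 + r)^t = $105,803.90


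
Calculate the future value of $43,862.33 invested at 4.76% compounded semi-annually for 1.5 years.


Compound interest formula: A = P(1 + r/n)^(nt)
A = $43,862.33 × (1 + 0.0476/2)^(2 × 1.5)
Growth factor: (1 + 0.0476/2)^3 = 1.0731128
A = $43,862.33 × 1.0731128
A = $47,069.23

A = P(1 + r/n)^(nt) = $47,069.23


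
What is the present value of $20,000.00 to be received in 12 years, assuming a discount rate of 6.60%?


Present value formula: PV = FV / (1 + r)^t
PV = $20,000.00 / (1 + 0.066)^12
PV = $20,000.00 / 2.153210
PV = $9,288.46

PV = FV / (1 + r)^t = $9,288.46


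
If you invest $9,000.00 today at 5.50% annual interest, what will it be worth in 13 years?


Future value formula: FV = PV × (1 + r)^t
FV = $9,000.00 × (1 + 0.055)^13
FV = $9,000.00 × 2.005774
FV = $18,051.97

FV = PV × (1 + r)^t = $18,051.97


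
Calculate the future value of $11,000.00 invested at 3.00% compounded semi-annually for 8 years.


Compound interest formula: A = P(1 + r/n)^(nt)
A = $11,000.00 × (1 + 0.03/2)^(2 × 8)
Growth factor: (1 + 0.03/2)^16 = 1.2689855
A = $11,000.00 × 1.2689855
A = $13,958.84

A = P(1 + r/n)^(nt) = $13,958.84


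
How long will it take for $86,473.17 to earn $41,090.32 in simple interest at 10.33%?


Rearrange the simple interest formula for t:
I = P × r × t  ⇒  t = I / (P × r)
t = $41,090.32 / ($86,473.17 × 0.1033)
t = 4.6

t = I/(P×r) = 4.6 years


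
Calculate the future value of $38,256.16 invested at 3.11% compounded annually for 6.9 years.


Compound interest formula: A = P(1 + r/n)^(nt)
A = $38,256.16 × (1 + 0.0311/1)^(1 × 6.9)
Growth factor: (1 + 0.0311/1)^6.9 = 1.2353085
A = $38,256.16 × 1.2353085
A = $47,258.16

A = P(1 + r/n)^(nt) = $47,258.16


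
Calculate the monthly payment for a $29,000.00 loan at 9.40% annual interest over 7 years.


Loan payment formula: PMT = PV × r / (1 − (1 + r)^(−n))
Monthly rate r = 0.094/12 ≈ 0.00783333, n = 84 months
Denominator: 1 − (1 + 0.094/12)^(−84) = 0.480784
PMT = $29,000.00 × (0.094/12) / 0.480784
PMT = $472.49 per month

PMT = PV × r / (1-(1+r)^(-n)) = $472.49/month


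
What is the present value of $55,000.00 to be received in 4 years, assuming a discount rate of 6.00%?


Present value formula: PV = FV / (1 + r)^t
PV = $55,000.00 / (1 + 0.06)^4
PV = $55,000.00 / 1.262477
PV = $43,565.15

PV = FV / (1 + r)^t = $43,565.15


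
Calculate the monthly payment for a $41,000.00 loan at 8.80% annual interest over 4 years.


Loan payment formula: PMT = PV × r / (1 − (1 + r)^(−n))
Monthly rate r = 0.088/12 ≈ 0.00733333, n = 48 months
Denominator: 1 − (1 + 0.088/12)^(−48) = 0.295816
PMT = $41,000.00 × (0.088/12) / 0.295816
PMT = $1,016.40 per month

PMT = PV × r / (1-(1+r)^(-n)) = $1,016.40/month


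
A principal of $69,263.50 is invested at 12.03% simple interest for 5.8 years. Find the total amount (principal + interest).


Total amount formula: A = P(1 + rt) = P + P·r·t
Interest: I = P × r × t = $69,263.50 × 0.1203 × 5.8 = $48,327.91
A = P + I = $69,263.50 + $48,327.91 = $117,591.41

A = P + I = P(1 + rt) = $117,591.41


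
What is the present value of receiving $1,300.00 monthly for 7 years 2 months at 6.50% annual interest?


Present value of an ordinary annuity: PV = PMT × (1 − (1 + r)^(−n)) / r
Monthly rate r = 0.065/12 ≈ 0.00541667, n = 86
PV = $1,300.00 × (1 − (1 + 0.065/12)^(−86)) / (0.065/12)
PV = $1,300.00 × 68.602829
PV = $89,183.68

PV = PMT × (1-(1+r)^(-n))/r = $89,183.68
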